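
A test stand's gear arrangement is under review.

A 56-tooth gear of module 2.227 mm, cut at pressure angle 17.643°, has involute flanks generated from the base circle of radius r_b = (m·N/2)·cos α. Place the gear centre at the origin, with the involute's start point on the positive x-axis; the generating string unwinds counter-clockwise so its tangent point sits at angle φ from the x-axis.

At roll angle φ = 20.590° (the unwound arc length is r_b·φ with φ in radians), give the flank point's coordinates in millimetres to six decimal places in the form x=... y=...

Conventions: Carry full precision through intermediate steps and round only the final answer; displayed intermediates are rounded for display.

topology: single-mesh involute geometry — m = 2.227, N = 56
pitch radius r_p = m·N/2 = 2.227·56/2 = 62.356000
base radius r_b = r_p·cos α = 62.356000·cos 17.643° = 59.422990
roll angle φ = 20.590° = 0.35936329 rad
x = r_b·(cos φ + φ·sin φ) = 63.136998
y = r_b·(sin φ − φ·cos φ) = 0.907435

x=63.136998 y=0.907435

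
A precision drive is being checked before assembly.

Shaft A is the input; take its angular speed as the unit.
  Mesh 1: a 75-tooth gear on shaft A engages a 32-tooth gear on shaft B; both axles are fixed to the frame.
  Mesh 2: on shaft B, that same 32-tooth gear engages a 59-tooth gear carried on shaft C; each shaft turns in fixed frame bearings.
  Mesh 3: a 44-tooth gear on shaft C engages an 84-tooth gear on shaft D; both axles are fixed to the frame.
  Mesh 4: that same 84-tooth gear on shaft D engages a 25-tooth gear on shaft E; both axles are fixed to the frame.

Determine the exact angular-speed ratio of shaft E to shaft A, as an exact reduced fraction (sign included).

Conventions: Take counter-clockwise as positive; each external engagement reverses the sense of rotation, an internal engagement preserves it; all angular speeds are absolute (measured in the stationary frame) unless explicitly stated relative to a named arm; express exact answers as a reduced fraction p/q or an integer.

class = fixed-axis compound train [4 meshes; 4 ratios multiply, 4 sense flips]
mesh 1 [75T→32T]: running ratio 75/32, sense −
mesh 2 [32T→59T]: running ratio 75/59, sense +
mesh 3 [44T→84T]: running ratio 275/413, sense −
mesh 4 [84T→25T]: running ratio 132/59, sense +
ω_out/ω_in = 132/59

132/59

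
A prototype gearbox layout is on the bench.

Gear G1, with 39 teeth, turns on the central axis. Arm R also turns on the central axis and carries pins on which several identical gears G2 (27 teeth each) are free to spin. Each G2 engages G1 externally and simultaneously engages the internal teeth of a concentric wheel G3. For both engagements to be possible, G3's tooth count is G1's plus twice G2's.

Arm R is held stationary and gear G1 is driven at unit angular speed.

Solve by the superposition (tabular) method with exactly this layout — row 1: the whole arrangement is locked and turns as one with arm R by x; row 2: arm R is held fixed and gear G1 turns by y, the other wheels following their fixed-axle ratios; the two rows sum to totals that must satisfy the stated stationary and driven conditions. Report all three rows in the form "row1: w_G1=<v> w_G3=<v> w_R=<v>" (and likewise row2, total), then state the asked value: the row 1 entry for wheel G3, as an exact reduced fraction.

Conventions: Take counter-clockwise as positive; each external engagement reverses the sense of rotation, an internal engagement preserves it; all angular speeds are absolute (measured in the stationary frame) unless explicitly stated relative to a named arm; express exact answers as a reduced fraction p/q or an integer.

planetary set (39T centre, 27T on arm, 93T internal) — Willis relation
row 1 — lock + rotate with arm: ω_sun = ω_ring = ω_arm = x
row 2: sun turns y, ring = −(39/93)·y, arm 0
boundary: total ω_arm = x = 0 and total ω_sun = x + y = 1  ⇒  y = 1, x = 0
row 2 ring = −(39/93)·1 = -13/31
totals (row 1 + row 2): sun 0 + 1 = 1, ring 0 + (-13/31) = -13/31, arm 0 + 0 = 0
asked cell (row1, ring) = 0

row1: w_G1=0 w_G3=0 w_R=0
row2: w_G1=1 w_G3=-13/31 w_R=0
total: w_G1=1 w_G3=-13/31 w_R=0
asked value: 0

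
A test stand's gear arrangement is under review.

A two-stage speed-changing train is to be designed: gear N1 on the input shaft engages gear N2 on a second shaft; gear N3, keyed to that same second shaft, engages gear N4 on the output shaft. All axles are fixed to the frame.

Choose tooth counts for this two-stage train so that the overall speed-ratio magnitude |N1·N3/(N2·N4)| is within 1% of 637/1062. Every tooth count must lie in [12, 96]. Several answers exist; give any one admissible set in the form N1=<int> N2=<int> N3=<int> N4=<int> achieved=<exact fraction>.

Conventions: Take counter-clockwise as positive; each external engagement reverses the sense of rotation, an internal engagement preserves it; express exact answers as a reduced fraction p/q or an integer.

N1=13 N2=18 N3=49 N4=59 achieved=637/1062

topology: fixed-axis compound train — 2 stages, target 637/1062
target = 637/1062 in lowest terms: an exact hit needs N1·N3 = k·637 and N2·N4 = k·1062 for one integer k, every count in [12, 96]; additionally prefer no 1:1 stage (N1 ≠ N2, N3 ≠ N4)
k = 1: N1·N3 = 637 = 13·49, N2·N4 = 1062 = 18·59
achieved = 13·49/(18·59) = 637/1062; |achieved − target| = 0 ≤ 637/106200 ✓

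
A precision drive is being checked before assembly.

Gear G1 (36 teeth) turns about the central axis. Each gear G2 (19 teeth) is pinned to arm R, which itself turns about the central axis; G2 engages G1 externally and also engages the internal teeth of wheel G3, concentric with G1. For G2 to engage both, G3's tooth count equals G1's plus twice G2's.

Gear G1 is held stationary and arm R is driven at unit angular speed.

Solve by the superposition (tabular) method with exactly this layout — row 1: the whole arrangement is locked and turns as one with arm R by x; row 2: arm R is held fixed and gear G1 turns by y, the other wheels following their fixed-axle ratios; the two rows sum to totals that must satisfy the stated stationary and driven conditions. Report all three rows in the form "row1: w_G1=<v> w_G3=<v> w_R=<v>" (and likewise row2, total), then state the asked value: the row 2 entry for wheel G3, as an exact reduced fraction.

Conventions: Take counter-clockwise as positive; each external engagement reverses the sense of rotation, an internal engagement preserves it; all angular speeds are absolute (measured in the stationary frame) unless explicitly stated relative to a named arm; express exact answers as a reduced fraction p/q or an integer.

class = planetary set [G3 = 36+2·19 = 74; Willis about the carrier]
superposition row 1 [locked train]: every member turns x
row 2: sun turns y, ring = −(36/74)·y, arm 0
boundary: total ω_sun = x + y = 0 and total ω_arm = x = 1  ⇒  y = -1, x = 1
row 2 ring = −(36/74)·(-1) = 18/37
totals (row 1 + row 2): sun 1 + (-1) = 0, ring 1 + 18/37 = 55/37, arm 1 + 0 = 1
asked cell (row2, ring) = 18/37

row1: w_G1=1 w_G3=1 w_R=1
row2: w_G1=-1 w_G3=18/37 w_R=0
total: w_G1=0 w_G3=55/37 w_R=1
asked value: 18/37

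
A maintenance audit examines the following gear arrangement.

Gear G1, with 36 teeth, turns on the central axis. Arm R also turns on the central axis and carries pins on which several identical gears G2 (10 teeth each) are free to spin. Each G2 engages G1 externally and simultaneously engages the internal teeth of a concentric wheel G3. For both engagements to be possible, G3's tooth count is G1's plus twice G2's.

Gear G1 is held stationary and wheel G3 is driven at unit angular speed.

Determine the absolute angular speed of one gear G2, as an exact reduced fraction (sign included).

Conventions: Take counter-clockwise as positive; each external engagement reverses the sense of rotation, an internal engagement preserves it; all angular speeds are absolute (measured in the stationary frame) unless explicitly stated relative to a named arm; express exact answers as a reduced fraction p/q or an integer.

topology: planetary set — G1 36T / G2 10T / G3 56T, arm = carrier (Willis)
ring teeth: 36 + 2·10 = 56
36(ω_sun−ω_arm) = −56(ω_ring−ω_arm),  ω_sun = 0, ω_ring = 1
36(0−ω_arm) = −56(1−ω_arm)  ⇒  92·ω_arm = 56  ⇒  ω_arm = 14/23
sun–planet mesh: 36·(0−14/23) = −10·(ω_p−ω_arm)  ⇒  ω_p−ω_arm = 252/115
ω_p = 14/23 + 252/115 = 14/5
exact speed ratio = 14/5

14/5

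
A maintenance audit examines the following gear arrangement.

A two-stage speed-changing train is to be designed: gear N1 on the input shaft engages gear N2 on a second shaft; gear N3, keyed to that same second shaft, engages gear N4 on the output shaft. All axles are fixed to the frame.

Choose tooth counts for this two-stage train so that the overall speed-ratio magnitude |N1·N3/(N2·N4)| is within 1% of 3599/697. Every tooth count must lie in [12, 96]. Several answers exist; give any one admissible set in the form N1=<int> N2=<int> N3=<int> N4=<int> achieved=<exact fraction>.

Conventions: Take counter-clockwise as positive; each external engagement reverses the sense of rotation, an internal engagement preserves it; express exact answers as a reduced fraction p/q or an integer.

N1=59 N2=17 N3=61 N4=41 achieved=3599/697

class = fixed-axis compound train [2-stage, 3599/697 wanted]
target = 3599/697 in lowest terms: an exact hit needs N1·N3 = k·3599 and N2·N4 = k·697 for one integer k, every count in [12, 96]; additionally prefer no 1:1 stage (N1 ≠ N2, N3 ≠ N4)
k = 1: N1·N3 = 3599 = 59·61, N2·N4 = 697 = 17·41
achieved = 59·61/(17·41) = 3599/697; |achieved − target| = 0 ≤ 3599/69700 ✓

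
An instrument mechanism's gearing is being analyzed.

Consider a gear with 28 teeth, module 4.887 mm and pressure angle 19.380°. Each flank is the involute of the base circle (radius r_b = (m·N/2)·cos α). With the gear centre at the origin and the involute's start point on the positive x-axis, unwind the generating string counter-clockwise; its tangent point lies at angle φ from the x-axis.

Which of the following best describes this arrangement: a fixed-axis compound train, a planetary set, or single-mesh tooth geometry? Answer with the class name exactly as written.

single-mesh involute tooth geometry (28T wheel at module 4.887)
classification: single-mesh tooth geometry

single-mesh tooth geometry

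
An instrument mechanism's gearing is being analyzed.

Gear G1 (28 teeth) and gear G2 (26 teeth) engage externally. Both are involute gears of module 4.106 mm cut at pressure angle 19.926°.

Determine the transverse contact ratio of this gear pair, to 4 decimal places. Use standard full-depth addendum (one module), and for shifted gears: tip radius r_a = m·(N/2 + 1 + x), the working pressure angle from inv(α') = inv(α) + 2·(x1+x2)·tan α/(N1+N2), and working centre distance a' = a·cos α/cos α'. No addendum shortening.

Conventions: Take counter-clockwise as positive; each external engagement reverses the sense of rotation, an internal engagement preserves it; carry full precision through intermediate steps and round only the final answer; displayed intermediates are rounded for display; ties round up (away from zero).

1.6325

recognized (one external pair, fixed centres): single-mesh tooth geometry, m = 4.106, N1 = 28, N2 = 26
base radii: r_b1 = 54.042638, r_b2 = 50.182450
tip radii: r_a1 = 61.590000, r_a2 = 57.484000
no profile shift: α' = α, a' = a
action lengths: √(r_a1²−r_b1²) = 29.541858, √(r_a2²−r_b2²) = 28.038045
base pitch p_b = π·m·cos α = 12.127140
CR = (29.541858 + 28.038045 − 110.862000·sin 19.92600°)/12.127140 = 1.632491
contact ratio ≈ 1.6325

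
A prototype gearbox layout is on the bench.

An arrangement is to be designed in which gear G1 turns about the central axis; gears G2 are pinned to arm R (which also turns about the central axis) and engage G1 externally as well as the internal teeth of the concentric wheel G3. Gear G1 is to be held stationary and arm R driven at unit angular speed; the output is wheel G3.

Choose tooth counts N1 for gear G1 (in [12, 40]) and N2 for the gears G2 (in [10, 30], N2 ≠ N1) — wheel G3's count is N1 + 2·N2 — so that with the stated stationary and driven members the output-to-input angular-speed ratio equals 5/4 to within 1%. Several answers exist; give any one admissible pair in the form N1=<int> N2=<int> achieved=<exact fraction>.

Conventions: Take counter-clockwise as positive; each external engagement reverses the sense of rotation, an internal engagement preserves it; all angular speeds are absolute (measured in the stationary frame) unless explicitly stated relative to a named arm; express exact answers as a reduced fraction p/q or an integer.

N1=12 N2=18 achieved=5/4

planetary set to be sized for 5/4 (Willis relation)
Willis with ω_sun = 0: ω_ring/ω_arm = (N1+N3)/N3; set equal to 5/4  ⇒  N3/N1 = 1/(5/4 − 1) = 4
N3 = N1 + 2·N2  ⇒  N2/N1 = (N3/N1 − 1)/2 = (4 − 1)/2 = 3/2
smallest multiple with N1 ≥ 12 and N2 ≥ 10: k = 6  ⇒  N1 = 6·2 = 12, N2 = 6·3 = 18 (N1 ≤ 40, N2 ≤ 30, N2 ≠ N1 ✓), N3 = 12 + 2·18 = 48
check: (N1+N3)/N3 with N1 = 12, N3 = 48 gives 5/4; |achieved − target| = 0 ≤ 1/80 ✓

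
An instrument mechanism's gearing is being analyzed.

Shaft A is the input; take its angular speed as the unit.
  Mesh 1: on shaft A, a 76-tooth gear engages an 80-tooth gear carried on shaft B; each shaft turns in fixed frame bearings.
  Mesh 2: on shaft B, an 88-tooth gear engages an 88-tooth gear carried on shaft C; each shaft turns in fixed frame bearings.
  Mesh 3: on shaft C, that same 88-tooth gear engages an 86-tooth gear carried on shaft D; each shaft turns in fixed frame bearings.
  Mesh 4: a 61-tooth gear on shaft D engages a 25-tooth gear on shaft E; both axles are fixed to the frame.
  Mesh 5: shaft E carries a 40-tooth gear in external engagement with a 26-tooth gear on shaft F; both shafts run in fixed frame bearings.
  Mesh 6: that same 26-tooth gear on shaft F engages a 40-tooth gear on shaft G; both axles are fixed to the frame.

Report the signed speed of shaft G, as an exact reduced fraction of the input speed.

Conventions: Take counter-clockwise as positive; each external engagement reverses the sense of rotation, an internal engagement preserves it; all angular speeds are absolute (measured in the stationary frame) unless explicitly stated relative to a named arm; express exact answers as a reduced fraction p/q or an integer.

6-mesh fixed-axis compound train (all bearings frame-fixed)
mesh 1 [76T→80T]: |ω|/ω_in = 1×76/80 = 19/20, sense flips to −
mesh 2 [88T→88T]: |ω|/ω_in = (19/20)×88/88 = 19/20, sense flips to +
mesh 3 [88T→86T]: |ω|/ω_in = (19/20)×88/86 = 209/215, sense flips to −
mesh 4 [61T→25T]: |ω|/ω_in = (209/215)×61/25 = 12749/5375, sense flips to +
mesh 5 [40T→26T]: |ω|/ω_in = (12749/5375)×40/26 = 50996/13975, sense flips to −
mesh 6 [26T→40T]: |ω|/ω_in = (50996/13975)×26/40 = 12749/5375, sense flips to +
signed output speed (× input speed) = 12749/5375

12749/5375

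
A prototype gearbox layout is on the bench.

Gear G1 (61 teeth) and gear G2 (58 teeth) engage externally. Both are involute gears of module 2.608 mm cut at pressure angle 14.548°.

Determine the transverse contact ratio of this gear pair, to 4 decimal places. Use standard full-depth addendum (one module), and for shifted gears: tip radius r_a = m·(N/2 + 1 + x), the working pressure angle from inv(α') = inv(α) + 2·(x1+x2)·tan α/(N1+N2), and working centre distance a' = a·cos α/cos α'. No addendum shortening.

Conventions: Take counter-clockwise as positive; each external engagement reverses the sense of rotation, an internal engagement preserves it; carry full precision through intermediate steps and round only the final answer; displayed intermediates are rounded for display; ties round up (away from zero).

2.1791

recognized (one external pair, fixed centres): single-mesh tooth geometry, m = 2.608, N1 = 61, N2 = 58
base radii: r_b1 = 76.993624, r_b2 = 73.207052
tip radii: r_a1 = 82.152000, r_a2 = 78.240000
no profile shift: α' = α, a' = a
action lengths: √(r_a1²−r_b1²) = 28.651928, √(r_a2²−r_b2²) = 27.608424
base pitch p_b = π·m·cos α = 7.930577
CR = (28.651928 + 27.608424 − 155.176000·sin 14.54800°)/7.930577 = 2.179102
contact ratio ≈ 2.1791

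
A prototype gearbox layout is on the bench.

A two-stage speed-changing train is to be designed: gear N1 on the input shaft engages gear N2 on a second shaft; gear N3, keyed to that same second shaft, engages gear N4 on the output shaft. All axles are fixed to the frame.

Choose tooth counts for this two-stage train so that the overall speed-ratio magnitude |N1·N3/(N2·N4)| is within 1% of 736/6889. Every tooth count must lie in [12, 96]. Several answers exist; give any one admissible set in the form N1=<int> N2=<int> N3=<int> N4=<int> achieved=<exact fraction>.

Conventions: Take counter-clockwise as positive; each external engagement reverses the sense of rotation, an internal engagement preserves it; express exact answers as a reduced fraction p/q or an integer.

N1=16 N2=83 N3=46 N4=83 achieved=736/6889

design class (target 736/6889): fixed-axis compound train
target = 736/6889 in lowest terms: an exact hit needs N1·N3 = k·736 and N2·N4 = k·6889 for one integer k, every count in [12, 96]; additionally prefer no 1:1 stage (N1 ≠ N2, N3 ≠ N4)
k = 1: N1·N3 = 736 = 16·46, N2·N4 = 6889 = 83·83
achieved = 16·46/(83·83) = 736/6889; |achieved − target| = 0 ≤ 184/172225 ✓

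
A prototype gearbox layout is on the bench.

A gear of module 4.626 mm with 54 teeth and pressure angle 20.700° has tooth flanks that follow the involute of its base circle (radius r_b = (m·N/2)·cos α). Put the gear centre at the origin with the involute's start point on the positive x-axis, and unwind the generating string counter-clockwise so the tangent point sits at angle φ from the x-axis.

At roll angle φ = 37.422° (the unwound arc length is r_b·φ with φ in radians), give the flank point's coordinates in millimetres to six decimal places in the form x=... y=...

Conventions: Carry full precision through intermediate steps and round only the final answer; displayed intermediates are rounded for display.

recognized (one wheel, involute flank): single-mesh tooth geometry, m = 4.626, N = 54
pitch radius r_p = m·N/2 = 4.626·54/2 = 124.902000
base radius r_b = r_p·cos α = 124.902000·cos 20.700° = 116.838830
roll angle φ = 37.422° = 0.65313711 rad
x = r_b·(cos φ + φ·sin φ) = 139.164423
y = r_b·(sin φ − φ·cos φ) = 10.395328

x=139.164423 y=10.395328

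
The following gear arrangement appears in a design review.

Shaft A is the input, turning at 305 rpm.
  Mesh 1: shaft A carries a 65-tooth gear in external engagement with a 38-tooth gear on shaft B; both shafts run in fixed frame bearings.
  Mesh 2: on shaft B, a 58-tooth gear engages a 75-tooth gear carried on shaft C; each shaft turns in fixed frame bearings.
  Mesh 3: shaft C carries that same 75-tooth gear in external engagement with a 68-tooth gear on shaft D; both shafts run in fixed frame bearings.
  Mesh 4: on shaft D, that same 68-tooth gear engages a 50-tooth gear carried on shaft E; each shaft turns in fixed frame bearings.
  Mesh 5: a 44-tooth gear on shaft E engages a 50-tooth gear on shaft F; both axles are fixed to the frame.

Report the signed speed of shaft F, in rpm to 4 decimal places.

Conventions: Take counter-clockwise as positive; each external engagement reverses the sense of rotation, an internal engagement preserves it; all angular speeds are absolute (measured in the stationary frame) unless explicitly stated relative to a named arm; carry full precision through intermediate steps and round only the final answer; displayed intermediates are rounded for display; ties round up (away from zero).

-532.5621 rpm

recognized (6 fixed axles, 5 meshes): fixed-axis compound train
mesh 1 [65T→38T]: ω = 305.0000×65/38 = 521.7105 rpm, sense flips to −
mesh 2 [58T→75T]: ω = 521.7105×58/75 = 403.4561 rpm, sense flips to +
mesh 3 [75T→68T]: ω = 403.4561×75/68 = 444.9884 rpm, sense flips to −
mesh 4 [68T→50T]: ω = 444.9884×68/50 = 605.1842 rpm, sense flips to +
mesh 5 [44T→50T]: ω = 605.1842×44/50 = 532.5621 rpm, sense flips to −
signed output speed = -532.5621 rpm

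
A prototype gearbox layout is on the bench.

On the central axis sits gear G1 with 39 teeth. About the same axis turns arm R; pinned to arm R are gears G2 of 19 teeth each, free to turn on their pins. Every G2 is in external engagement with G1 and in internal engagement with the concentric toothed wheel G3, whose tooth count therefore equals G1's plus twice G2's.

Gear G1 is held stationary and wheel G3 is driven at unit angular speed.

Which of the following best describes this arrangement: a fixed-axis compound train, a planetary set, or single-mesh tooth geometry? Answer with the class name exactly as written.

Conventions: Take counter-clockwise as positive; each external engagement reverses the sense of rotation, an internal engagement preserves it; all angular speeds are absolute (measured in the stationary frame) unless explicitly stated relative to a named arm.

planetary set (39T centre, 19T on arm, 77T internal) — Willis relation
classification: planetary set

planetary set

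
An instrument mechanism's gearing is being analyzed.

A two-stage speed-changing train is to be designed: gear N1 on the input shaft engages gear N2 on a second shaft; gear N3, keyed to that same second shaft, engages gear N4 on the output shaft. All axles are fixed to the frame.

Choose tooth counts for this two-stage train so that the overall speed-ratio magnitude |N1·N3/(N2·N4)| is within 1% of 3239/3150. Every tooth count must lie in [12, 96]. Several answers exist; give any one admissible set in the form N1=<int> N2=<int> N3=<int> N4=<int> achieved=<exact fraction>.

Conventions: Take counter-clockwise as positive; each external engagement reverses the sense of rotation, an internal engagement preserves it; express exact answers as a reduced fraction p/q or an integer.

N1=41 N2=35 N3=79 N4=90 achieved=3239/3150

design class (target 3239/3150): fixed-axis compound train
target = 3239/3150 in lowest terms: an exact hit needs N1·N3 = k·3239 and N2·N4 = k·3150 for one integer k, every count in [12, 96]; additionally prefer no 1:1 stage (N1 ≠ N2, N3 ≠ N4)
k = 1: N1·N3 = 3239 = 41·79, N2·N4 = 3150 = 35·90
achieved = 41·79/(35·90) = 3239/3150; |achieved − target| = 0 ≤ 3239/315000 ✓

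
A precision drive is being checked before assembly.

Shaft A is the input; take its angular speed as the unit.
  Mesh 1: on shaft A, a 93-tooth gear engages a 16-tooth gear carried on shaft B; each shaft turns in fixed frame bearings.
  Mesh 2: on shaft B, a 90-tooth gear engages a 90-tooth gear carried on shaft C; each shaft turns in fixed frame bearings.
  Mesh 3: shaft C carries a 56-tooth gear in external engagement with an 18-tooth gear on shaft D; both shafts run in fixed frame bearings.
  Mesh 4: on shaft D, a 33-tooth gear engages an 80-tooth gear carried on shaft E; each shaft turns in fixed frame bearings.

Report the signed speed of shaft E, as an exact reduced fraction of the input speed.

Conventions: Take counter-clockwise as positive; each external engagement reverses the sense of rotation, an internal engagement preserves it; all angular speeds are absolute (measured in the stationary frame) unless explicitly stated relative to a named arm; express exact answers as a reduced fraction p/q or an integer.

4-mesh fixed-axis compound train (all bearings frame-fixed)
mesh 1 [93T→16T]: |ω|/ω_in = 1×93/16 = 93/16, sense flips to −
mesh 2 [90T→90T]: |ω|/ω_in = (93/16)×90/90 = 93/16, sense flips to +
mesh 3 [56T→18T]: |ω|/ω_in = (93/16)×56/18 = 217/12, sense flips to −
mesh 4 [33T→80T]: |ω|/ω_in = (217/12)×33/80 = 2387/320, sense flips to +
signed output speed (× input speed) = 2387/320

2387/320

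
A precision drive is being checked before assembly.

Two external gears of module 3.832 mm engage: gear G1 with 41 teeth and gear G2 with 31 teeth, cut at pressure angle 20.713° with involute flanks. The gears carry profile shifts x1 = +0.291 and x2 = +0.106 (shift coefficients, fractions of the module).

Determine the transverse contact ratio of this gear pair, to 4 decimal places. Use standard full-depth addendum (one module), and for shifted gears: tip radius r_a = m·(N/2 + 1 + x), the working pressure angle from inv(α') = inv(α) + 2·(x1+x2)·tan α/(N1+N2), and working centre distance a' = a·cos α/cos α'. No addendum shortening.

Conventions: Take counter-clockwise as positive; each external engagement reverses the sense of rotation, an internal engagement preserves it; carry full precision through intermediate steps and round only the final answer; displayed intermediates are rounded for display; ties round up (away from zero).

1.5893

recognized (one external pair, fixed centres): single-mesh tooth geometry, m = 3.832, N1 = 41, N2 = 31
base radii: r_b1 = 73.478439, r_b2 = 55.556869
tip radii: r_a1 = 83.503112, r_a2 = 63.634192
inv(α') = inv(20.713°) + 2·(+0.291+0.106)·tan α/(41+31) = 0.02078769  ⇒  α' = 22.25433°
a' = a·cos α / cos α' = 137.9520·cos 20.713°/cos 22.25433° = 139.420473
action lengths: √(r_a1²−r_b1²) = 39.669745, √(r_a2²−r_b2²) = 31.028128
base pitch p_b = π·m·cos α = 11.260455
CR = (39.669745 + 31.028128 − 139.420473·sin 22.25433°)/11.260455 = 1.589346
contact ratio ≈ 1.5893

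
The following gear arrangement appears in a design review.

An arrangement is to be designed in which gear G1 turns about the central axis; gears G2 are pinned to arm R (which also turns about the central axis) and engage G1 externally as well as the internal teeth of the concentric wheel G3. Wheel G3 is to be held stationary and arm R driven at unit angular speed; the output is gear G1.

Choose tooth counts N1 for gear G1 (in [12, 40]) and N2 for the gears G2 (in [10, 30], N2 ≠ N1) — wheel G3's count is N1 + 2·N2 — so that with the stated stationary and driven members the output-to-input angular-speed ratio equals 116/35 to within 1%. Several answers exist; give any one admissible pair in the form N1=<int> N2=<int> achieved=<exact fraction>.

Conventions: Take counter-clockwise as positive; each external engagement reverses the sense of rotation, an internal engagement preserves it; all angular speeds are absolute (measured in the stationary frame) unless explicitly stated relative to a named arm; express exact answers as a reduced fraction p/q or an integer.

planetary set to be sized for 116/35 (Willis relation)
Willis with ω_ring = 0: ω_sun/ω_arm = (N1+N3)/N1; set equal to 116/35  ⇒  N3/N1 = 116/35 − 1 = 81/35
N3 = N1 + 2·N2  ⇒  N2/N1 = (N3/N1 − 1)/2 = (81/35 − 1)/2 = 23/35
smallest multiple with N1 ≥ 12 and N2 ≥ 10: k = 1  ⇒  N1 = 1·35 = 35, N2 = 1·23 = 23 (N1 ≤ 40, N2 ≤ 30, N2 ≠ N1 ✓), N3 = 35 + 2·23 = 81
check: (N1+N3)/N1 with N1 = 35, N3 = 81 gives 116/35; |achieved − target| = 0 ≤ 29/875 ✓

N1=35 N2=23 achieved=116/35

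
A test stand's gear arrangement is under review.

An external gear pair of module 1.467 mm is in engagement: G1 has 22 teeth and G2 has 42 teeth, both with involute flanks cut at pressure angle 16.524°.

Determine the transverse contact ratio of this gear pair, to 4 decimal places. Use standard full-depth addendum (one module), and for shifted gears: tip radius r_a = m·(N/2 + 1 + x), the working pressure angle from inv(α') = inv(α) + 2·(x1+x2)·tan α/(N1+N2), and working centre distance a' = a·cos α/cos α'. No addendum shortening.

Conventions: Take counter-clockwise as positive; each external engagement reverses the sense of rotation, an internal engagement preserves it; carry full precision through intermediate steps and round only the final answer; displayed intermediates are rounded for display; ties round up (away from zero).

1.8243

topology: single-mesh involute geometry — m = 1.467, 22T/42T pair
base radii: r_b1 = 15.470553, r_b2 = 29.534692
tip radii: r_a1 = 17.604000, r_a2 = 32.274000
no profile shift: α' = α, a' = a
action lengths: √(r_a1²−r_b1²) = 8.400167, √(r_a2²−r_b2²) = 13.012035
base pitch p_b = π·m·cos α = 4.418380
CR = (8.400167 + 13.012035 − 46.944000·sin 16.52400°)/4.418380 = 1.824319
contact ratio ≈ 1.8243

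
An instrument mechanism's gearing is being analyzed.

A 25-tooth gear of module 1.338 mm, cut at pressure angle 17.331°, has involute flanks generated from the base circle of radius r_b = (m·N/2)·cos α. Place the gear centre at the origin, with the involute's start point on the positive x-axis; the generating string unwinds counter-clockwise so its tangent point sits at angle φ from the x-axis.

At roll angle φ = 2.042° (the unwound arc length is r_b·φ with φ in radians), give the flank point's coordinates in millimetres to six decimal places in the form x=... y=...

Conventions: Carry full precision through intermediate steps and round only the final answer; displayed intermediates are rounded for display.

x=15.975818 y=0.000241

recognized (one wheel, involute flank): single-mesh tooth geometry, m = 1.338, N = 25
pitch radius r_p = m·N/2 = 1.338·25/2 = 16.725000
base radius r_b = r_p·cos α = 16.725000·cos 17.331° = 15.965681
roll angle φ = 2.042° = 0.03563962 rad
x = r_b·(cos φ + φ·sin φ) = 15.975818
y = r_b·(sin φ − φ·cos φ) = 0.000241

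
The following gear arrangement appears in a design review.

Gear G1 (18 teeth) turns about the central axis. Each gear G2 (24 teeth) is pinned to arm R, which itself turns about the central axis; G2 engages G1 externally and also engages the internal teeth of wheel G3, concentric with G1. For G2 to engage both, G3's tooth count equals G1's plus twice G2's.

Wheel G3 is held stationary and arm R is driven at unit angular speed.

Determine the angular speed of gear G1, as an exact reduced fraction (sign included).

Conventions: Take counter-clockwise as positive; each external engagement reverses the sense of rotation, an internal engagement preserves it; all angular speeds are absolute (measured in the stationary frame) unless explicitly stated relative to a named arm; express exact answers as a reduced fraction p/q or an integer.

planetary set (18T centre, 24T on arm, 66T internal) — Willis relation
ring teeth: 18 + 2·24 = 66
18(ω_sun−ω_arm) = −66(ω_ring−ω_arm),  ω_ring = 0, ω_arm = 1
ω_sun = 1 − (66/18)(0−1) = 14/3
exact speed ratio = 14/3

14/3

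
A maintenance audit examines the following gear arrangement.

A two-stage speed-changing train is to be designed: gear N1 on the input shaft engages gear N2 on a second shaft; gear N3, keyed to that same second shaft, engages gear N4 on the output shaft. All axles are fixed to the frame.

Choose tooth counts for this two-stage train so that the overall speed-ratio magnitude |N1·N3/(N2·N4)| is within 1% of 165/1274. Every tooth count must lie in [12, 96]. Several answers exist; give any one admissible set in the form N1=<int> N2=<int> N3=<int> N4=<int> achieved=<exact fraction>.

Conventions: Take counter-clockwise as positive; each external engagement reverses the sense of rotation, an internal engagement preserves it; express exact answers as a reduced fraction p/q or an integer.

N1=15 N2=28 N3=22 N4=91 achieved=165/1274

2-stage fixed-axis compound train for ratio 165/1274
target = 165/1274 in lowest terms: an exact hit needs N1·N3 = k·165 and N2·N4 = k·1274 for one integer k, every count in [12, 96]; additionally prefer no 1:1 stage (N1 ≠ N2, N3 ≠ N4)
k = 1: no 1:1-free in-range split of k·165 and k·1274 into factor pairs; take k = 2
k = 2: N1·N3 = 330 = 15·22, N2·N4 = 2548 = 28·91
achieved = 15·22/(28·91) = 165/1274; |achieved − target| = 0 ≤ 33/25480 ✓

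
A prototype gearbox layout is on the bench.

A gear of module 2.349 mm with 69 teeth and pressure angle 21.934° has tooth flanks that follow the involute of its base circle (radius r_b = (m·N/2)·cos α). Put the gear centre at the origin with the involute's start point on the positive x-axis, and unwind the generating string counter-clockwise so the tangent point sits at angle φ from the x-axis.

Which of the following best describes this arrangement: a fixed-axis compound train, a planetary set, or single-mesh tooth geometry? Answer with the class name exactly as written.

topology: single-mesh involute geometry — m = 2.349, N = 69
classification: single-mesh tooth geometry

single-mesh tooth geometry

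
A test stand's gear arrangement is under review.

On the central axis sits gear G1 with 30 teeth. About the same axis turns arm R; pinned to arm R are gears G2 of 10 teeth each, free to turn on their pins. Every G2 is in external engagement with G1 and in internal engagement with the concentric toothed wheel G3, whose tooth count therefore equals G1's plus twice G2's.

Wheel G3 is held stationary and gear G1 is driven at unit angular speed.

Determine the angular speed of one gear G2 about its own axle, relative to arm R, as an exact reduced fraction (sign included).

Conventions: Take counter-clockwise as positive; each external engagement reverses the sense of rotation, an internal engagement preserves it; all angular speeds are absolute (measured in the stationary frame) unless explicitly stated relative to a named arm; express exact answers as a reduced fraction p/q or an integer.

planetary set (30T centre, 10T on arm, 50T internal) — Willis relation
ring teeth: 30 + 2·10 = 50
30(ω_sun−ω_arm) = −50(ω_ring−ω_arm),  ω_ring = 0, ω_sun = 1
30(1−ω_arm) = −50(0−ω_arm)  ⇒  80·ω_arm = 30  ⇒  ω_arm = 3/8
sun–planet mesh: 30·(1−3/8) = −10·(ω_p−ω_arm)  ⇒  ω_p−ω_arm = -15/8
exact speed ratio = -15/8

-15/8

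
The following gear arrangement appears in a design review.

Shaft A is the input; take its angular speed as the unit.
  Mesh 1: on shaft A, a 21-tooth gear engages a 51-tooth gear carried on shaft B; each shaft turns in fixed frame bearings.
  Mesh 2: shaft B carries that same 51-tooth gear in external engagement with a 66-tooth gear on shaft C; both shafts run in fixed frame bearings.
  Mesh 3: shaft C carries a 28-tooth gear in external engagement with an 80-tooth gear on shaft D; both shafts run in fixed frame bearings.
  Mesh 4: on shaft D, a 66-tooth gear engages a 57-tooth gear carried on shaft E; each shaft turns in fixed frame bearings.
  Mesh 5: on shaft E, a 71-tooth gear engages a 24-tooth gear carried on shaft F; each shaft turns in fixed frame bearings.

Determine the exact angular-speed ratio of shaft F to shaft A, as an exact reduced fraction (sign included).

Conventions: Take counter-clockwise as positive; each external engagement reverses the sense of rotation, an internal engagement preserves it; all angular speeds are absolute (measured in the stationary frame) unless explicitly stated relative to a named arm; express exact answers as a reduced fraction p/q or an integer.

-3479/9120

class = fixed-axis compound train [5 meshes; 5 ratios multiply, 5 sense flips]
mesh 1 [21T→51T]: running ratio 7/17, sense −
mesh 2 [51T→66T]: running ratio 7/22, sense +
mesh 3 [28T→80T]: running ratio 49/440, sense −
mesh 4 [66T→57T]: running ratio 49/380, sense +
mesh 5 [71T→24T]: running ratio 3479/9120, sense −
ω_out/ω_in = -3479/9120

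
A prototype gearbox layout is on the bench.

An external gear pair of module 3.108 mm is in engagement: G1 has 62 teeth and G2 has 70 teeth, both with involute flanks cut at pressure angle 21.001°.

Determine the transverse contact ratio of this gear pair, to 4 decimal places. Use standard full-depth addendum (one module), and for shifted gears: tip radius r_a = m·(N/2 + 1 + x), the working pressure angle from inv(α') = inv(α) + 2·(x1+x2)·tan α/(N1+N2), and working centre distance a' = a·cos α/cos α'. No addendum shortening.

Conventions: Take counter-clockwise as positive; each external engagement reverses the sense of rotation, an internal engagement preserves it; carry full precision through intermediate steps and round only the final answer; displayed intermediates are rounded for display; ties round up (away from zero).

1.7428

class = single-mesh tooth geometry [involute pair 62T × 70T, m = 3.108]
base radii: r_b1 = 89.948004, r_b2 = 101.554198
tip radii: r_a1 = 99.456000, r_a2 = 111.888000
no profile shift: α' = α, a' = a
action lengths: √(r_a1²−r_b1²) = 42.436452, √(r_a2²−r_b2²) = 46.964554
base pitch p_b = π·m·cos α = 9.115484
CR = (42.436452 + 46.964554 − 205.128000·sin 21.00100°)/9.115484 = 1.742789
contact ratio ≈ 1.7428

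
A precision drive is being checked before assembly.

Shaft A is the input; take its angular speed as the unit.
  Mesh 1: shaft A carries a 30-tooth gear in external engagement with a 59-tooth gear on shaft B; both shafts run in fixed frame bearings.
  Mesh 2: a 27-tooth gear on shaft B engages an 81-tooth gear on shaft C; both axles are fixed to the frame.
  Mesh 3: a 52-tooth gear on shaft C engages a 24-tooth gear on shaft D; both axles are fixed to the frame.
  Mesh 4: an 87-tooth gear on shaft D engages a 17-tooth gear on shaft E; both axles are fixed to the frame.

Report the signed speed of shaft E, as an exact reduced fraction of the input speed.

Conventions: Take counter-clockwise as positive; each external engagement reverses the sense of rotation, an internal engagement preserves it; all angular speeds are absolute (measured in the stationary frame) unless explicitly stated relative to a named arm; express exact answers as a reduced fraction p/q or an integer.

1885/1003

4-mesh fixed-axis compound train (all bearings frame-fixed)
mesh 1 [30T→59T]: |ω|/ω_in = 1×30/59 = 30/59, sense flips to −
mesh 2 [27T→81T]: |ω|/ω_in = (30/59)×27/81 = 10/59, sense flips to +
mesh 3 [52T→24T]: |ω|/ω_in = (10/59)×52/24 = 65/177, sense flips to −
mesh 4 [87T→17T]: |ω|/ω_in = (65/177)×87/17 = 1885/1003, sense flips to +
signed output speed (× input speed) = 1885/1003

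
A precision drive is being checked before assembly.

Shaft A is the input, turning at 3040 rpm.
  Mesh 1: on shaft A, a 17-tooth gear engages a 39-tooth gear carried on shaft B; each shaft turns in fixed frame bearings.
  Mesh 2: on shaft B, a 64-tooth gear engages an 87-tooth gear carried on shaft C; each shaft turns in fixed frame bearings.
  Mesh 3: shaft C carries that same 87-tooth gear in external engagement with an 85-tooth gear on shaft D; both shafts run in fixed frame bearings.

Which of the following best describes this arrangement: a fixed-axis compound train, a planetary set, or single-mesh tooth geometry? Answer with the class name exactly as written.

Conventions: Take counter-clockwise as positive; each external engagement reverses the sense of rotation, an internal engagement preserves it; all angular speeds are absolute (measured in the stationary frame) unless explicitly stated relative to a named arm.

recognized (4 fixed axles, 3 meshes): fixed-axis compound train
classification: fixed-axis compound train

fixed-axis compound train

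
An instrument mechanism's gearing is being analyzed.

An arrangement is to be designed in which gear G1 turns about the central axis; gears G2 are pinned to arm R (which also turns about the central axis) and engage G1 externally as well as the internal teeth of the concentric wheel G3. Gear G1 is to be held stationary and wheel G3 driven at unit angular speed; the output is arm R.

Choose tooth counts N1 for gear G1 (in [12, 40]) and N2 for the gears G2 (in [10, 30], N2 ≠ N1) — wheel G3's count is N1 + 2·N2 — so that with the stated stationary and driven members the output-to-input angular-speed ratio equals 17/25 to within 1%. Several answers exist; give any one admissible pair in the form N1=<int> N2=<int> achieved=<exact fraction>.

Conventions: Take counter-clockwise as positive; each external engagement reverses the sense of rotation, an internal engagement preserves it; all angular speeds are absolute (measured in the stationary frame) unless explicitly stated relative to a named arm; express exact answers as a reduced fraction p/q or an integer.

N1=32 N2=18 achieved=17/25

design class (target 17/25): planetary set
Willis with ω_sun = 0: ω_arm/ω_ring = N3/(N1+N3); set equal to 17/25  ⇒  N3/N1 = (17/25)/(1 − 17/25) = 17/8
N3 = N1 + 2·N2  ⇒  N2/N1 = (N3/N1 − 1)/2 = (17/8 − 1)/2 = 9/16
smallest multiple with N1 ≥ 12 and N2 ≥ 10: k = 2  ⇒  N1 = 2·16 = 32, N2 = 2·9 = 18 (N1 ≤ 40, N2 ≤ 30, N2 ≠ N1 ✓), N3 = 32 + 2·18 = 68
check: N3/(N1+N3) with N1 = 32, N3 = 68 gives 17/25; |achieved − target| = 0 ≤ 17/2500 ✓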